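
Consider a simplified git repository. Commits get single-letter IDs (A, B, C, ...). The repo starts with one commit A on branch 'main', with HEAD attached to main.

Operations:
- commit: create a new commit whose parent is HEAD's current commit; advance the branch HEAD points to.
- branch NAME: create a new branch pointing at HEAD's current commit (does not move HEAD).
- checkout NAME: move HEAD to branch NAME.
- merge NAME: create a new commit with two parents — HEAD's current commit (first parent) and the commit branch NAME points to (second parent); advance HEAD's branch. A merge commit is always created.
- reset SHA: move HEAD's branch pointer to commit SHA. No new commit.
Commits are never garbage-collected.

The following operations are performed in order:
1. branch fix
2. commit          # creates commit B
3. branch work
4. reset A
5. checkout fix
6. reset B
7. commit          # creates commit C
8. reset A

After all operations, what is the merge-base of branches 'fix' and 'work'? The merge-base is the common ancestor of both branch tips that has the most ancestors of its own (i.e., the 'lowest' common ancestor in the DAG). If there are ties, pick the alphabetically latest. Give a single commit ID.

After op 1 (branch): HEAD=main@A [fix=A main=A]
After op 2 (commit): HEAD=main@B [fix=A main=B]
After op 3 (branch): HEAD=main@B [fix=A main=B work=B]
After op 4 (reset): HEAD=main@A [fix=A main=A work=B]
After op 5 (checkout): HEAD=fix@A [fix=A main=A work=B]
After op 6 (reset): HEAD=fix@B [fix=B main=A work=B]
After op 7 (commit): HEAD=fix@C [fix=C main=A work=B]
After op 8 (reset): HEAD=fix@A [fix=A main=A work=B]
ancestors(fix=A): ['A']
ancestors(work=B): ['A', 'B']
common: ['A']

Answer: A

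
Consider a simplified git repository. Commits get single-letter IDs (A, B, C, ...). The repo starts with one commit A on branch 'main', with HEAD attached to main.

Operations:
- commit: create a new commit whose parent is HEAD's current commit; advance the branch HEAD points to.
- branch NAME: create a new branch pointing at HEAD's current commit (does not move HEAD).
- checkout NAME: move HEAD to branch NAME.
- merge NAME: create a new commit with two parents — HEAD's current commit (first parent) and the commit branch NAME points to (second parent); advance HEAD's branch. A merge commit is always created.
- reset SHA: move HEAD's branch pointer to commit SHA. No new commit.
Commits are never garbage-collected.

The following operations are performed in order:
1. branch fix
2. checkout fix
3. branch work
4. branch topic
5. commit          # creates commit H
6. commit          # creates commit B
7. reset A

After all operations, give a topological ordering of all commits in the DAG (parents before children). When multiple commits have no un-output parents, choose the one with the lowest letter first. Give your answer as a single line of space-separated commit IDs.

Answer: A H B

Derivation:
After op 1 (branch): HEAD=main@A [fix=A main=A]
After op 2 (checkout): HEAD=fix@A [fix=A main=A]
After op 3 (branch): HEAD=fix@A [fix=A main=A work=A]
After op 4 (branch): HEAD=fix@A [fix=A main=A topic=A work=A]
After op 5 (commit): HEAD=fix@H [fix=H main=A topic=A work=A]
After op 6 (commit): HEAD=fix@B [fix=B main=A topic=A work=A]
After op 7 (reset): HEAD=fix@A [fix=A main=A topic=A work=A]
commit A: parents=[]
commit B: parents=['H']
commit H: parents=['A']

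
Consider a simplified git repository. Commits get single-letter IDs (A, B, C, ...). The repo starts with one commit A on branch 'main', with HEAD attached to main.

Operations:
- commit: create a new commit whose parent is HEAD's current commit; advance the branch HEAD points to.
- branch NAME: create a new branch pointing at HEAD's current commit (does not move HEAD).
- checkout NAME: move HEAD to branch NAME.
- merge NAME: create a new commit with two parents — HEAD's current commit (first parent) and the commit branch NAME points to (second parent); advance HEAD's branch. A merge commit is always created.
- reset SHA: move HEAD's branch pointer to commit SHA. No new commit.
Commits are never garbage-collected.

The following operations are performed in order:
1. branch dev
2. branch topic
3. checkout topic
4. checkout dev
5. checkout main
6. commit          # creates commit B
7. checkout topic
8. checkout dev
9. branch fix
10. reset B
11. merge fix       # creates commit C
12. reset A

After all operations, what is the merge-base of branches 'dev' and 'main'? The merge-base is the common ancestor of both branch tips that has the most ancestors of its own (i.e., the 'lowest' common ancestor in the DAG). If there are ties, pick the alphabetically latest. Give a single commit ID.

After op 1 (branch): HEAD=main@A [dev=A main=A]
After op 2 (branch): HEAD=main@A [dev=A main=A topic=A]
After op 3 (checkout): HEAD=topic@A [dev=A main=A topic=A]
After op 4 (checkout): HEAD=dev@A [dev=A main=A topic=A]
After op 5 (checkout): HEAD=main@A [dev=A main=A topic=A]
After op 6 (commit): HEAD=main@B [dev=A main=B topic=A]
After op 7 (checkout): HEAD=topic@A [dev=A main=B topic=A]
After op 8 (checkout): HEAD=dev@A [dev=A main=B topic=A]
After op 9 (branch): HEAD=dev@A [dev=A fix=A main=B topic=A]
After op 10 (reset): HEAD=dev@B [dev=B fix=A main=B topic=A]
After op 11 (merge): HEAD=dev@C [dev=C fix=A main=B topic=A]
After op 12 (reset): HEAD=dev@A [dev=A fix=A main=B topic=A]
ancestors(dev=A): ['A']
ancestors(main=B): ['A', 'B']
common: ['A']

Answer: A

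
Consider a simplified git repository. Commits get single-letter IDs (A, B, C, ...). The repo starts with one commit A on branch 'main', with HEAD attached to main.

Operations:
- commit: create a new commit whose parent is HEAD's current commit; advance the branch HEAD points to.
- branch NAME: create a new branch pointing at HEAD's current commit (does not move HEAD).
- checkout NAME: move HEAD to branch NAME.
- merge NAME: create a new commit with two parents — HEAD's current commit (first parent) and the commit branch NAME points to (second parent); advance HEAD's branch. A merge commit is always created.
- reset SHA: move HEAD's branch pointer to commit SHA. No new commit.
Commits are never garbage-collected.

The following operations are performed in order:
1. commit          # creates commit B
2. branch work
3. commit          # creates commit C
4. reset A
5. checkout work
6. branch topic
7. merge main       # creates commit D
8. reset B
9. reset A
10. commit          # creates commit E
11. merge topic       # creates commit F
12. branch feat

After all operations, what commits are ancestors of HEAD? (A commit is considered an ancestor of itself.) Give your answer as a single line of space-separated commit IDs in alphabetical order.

Answer: A B E F

Derivation:
After op 1 (commit): HEAD=main@B [main=B]
After op 2 (branch): HEAD=main@B [main=B work=B]
After op 3 (commit): HEAD=main@C [main=C work=B]
After op 4 (reset): HEAD=main@A [main=A work=B]
After op 5 (checkout): HEAD=work@B [main=A work=B]
After op 6 (branch): HEAD=work@B [main=A topic=B work=B]
After op 7 (merge): HEAD=work@D [main=A topic=B work=D]
After op 8 (reset): HEAD=work@B [main=A topic=B work=B]
After op 9 (reset): HEAD=work@A [main=A topic=B work=A]
After op 10 (commit): HEAD=work@E [main=A topic=B work=E]
After op 11 (merge): HEAD=work@F [main=A topic=B work=F]
After op 12 (branch): HEAD=work@F [feat=F main=A topic=B work=F]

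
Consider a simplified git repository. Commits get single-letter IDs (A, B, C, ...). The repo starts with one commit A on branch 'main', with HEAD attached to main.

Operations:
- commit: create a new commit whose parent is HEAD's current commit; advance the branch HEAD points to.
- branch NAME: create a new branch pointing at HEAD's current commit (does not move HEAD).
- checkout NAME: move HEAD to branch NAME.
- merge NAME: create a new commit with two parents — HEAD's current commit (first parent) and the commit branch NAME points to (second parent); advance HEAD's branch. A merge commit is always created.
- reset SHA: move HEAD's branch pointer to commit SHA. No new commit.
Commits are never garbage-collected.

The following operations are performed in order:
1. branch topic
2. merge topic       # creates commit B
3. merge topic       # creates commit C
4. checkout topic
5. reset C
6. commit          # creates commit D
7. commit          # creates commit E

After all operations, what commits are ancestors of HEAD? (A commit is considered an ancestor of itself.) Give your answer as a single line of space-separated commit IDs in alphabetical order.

Answer: A B C D E

Derivation:
After op 1 (branch): HEAD=main@A [main=A topic=A]
After op 2 (merge): HEAD=main@B [main=B topic=A]
After op 3 (merge): HEAD=main@C [main=C topic=A]
After op 4 (checkout): HEAD=topic@A [main=C topic=A]
After op 5 (reset): HEAD=topic@C [main=C topic=C]
After op 6 (commit): HEAD=topic@D [main=C topic=D]
After op 7 (commit): HEAD=topic@E [main=C topic=E]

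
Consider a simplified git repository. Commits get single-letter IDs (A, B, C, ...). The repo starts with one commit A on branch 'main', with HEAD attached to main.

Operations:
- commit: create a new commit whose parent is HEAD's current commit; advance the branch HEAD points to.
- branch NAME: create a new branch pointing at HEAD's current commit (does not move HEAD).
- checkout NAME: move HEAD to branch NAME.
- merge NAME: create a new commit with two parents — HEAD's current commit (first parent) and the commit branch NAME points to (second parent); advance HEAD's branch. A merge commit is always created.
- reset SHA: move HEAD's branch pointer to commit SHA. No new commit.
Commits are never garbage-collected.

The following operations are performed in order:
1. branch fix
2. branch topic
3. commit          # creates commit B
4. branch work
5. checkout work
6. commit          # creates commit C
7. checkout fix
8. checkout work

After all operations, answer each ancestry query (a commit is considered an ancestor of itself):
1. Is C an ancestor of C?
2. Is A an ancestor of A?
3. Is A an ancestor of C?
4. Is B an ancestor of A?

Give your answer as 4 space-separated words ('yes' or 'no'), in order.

Answer: yes yes yes no

Derivation:
After op 1 (branch): HEAD=main@A [fix=A main=A]
After op 2 (branch): HEAD=main@A [fix=A main=A topic=A]
After op 3 (commit): HEAD=main@B [fix=A main=B topic=A]
After op 4 (branch): HEAD=main@B [fix=A main=B topic=A work=B]
After op 5 (checkout): HEAD=work@B [fix=A main=B topic=A work=B]
After op 6 (commit): HEAD=work@C [fix=A main=B topic=A work=C]
After op 7 (checkout): HEAD=fix@A [fix=A main=B topic=A work=C]
After op 8 (checkout): HEAD=work@C [fix=A main=B topic=A work=C]
ancestors(C) = {A,B,C}; C in? yes
ancestors(A) = {A}; A in? yes
ancestors(C) = {A,B,C}; A in? yes
ancestors(A) = {A}; B in? no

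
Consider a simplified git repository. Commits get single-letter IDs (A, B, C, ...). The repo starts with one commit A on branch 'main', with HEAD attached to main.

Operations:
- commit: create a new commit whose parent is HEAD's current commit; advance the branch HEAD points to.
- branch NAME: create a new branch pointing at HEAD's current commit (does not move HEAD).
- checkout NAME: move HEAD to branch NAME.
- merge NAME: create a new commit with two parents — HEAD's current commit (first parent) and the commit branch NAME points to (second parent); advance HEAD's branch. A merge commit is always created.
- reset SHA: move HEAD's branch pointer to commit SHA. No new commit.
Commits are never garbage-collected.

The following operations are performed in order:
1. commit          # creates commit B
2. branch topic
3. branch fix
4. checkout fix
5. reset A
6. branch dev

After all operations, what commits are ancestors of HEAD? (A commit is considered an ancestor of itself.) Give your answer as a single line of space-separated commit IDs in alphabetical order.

Answer: A

Derivation:
After op 1 (commit): HEAD=main@B [main=B]
After op 2 (branch): HEAD=main@B [main=B topic=B]
After op 3 (branch): HEAD=main@B [fix=B main=B topic=B]
After op 4 (checkout): HEAD=fix@B [fix=B main=B topic=B]
After op 5 (reset): HEAD=fix@A [fix=A main=B topic=B]
After op 6 (branch): HEAD=fix@A [dev=A fix=A main=B topic=B]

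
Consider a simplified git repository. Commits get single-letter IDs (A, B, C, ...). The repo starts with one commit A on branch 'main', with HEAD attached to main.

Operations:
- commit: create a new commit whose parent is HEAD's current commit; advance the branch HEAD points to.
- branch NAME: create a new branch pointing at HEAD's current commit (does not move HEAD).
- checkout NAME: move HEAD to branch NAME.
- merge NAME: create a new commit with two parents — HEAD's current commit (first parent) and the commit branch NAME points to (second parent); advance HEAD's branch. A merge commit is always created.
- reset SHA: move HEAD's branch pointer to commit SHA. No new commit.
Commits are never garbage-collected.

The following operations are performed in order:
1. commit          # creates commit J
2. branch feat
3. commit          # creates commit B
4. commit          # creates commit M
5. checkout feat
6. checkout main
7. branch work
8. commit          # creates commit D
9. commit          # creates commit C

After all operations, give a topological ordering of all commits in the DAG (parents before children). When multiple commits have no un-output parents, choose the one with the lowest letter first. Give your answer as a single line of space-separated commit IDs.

After op 1 (commit): HEAD=main@J [main=J]
After op 2 (branch): HEAD=main@J [feat=J main=J]
After op 3 (commit): HEAD=main@B [feat=J main=B]
After op 4 (commit): HEAD=main@M [feat=J main=M]
After op 5 (checkout): HEAD=feat@J [feat=J main=M]
After op 6 (checkout): HEAD=main@M [feat=J main=M]
After op 7 (branch): HEAD=main@M [feat=J main=M work=M]
After op 8 (commit): HEAD=main@D [feat=J main=D work=M]
After op 9 (commit): HEAD=main@C [feat=J main=C work=M]
commit A: parents=[]
commit B: parents=['J']
commit C: parents=['D']
commit D: parents=['M']
commit J: parents=['A']
commit M: parents=['B']

Answer: A J B M D C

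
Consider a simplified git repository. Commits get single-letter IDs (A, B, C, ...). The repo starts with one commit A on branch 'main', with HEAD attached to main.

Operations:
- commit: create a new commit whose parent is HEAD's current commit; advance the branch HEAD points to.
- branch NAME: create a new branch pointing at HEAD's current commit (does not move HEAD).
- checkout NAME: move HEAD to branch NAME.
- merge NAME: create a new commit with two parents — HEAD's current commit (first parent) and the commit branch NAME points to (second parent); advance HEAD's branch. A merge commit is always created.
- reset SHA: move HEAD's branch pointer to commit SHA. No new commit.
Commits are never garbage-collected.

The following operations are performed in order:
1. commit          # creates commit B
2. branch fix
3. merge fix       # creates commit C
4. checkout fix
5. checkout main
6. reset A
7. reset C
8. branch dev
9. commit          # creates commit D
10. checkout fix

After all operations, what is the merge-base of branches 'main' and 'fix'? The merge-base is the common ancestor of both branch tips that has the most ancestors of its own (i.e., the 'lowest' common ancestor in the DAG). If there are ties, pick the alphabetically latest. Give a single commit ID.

After op 1 (commit): HEAD=main@B [main=B]
After op 2 (branch): HEAD=main@B [fix=B main=B]
After op 3 (merge): HEAD=main@C [fix=B main=C]
After op 4 (checkout): HEAD=fix@B [fix=B main=C]
After op 5 (checkout): HEAD=main@C [fix=B main=C]
After op 6 (reset): HEAD=main@A [fix=B main=A]
After op 7 (reset): HEAD=main@C [fix=B main=C]
After op 8 (branch): HEAD=main@C [dev=C fix=B main=C]
After op 9 (commit): HEAD=main@D [dev=C fix=B main=D]
After op 10 (checkout): HEAD=fix@B [dev=C fix=B main=D]
ancestors(main=D): ['A', 'B', 'C', 'D']
ancestors(fix=B): ['A', 'B']
common: ['A', 'B']

Answer: B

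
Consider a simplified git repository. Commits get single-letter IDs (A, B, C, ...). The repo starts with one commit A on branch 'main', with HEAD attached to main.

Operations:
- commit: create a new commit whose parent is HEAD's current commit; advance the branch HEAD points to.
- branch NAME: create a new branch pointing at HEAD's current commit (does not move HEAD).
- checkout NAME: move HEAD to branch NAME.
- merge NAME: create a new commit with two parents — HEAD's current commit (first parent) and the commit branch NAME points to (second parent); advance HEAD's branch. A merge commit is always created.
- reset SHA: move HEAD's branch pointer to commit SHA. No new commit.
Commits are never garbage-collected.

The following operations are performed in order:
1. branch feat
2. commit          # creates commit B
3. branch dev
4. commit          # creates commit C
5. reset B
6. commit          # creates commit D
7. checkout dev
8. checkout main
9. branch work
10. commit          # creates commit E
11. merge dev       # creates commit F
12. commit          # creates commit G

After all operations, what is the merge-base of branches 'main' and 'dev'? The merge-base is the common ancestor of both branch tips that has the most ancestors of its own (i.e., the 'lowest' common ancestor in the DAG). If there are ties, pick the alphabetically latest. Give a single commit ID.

After op 1 (branch): HEAD=main@A [feat=A main=A]
After op 2 (commit): HEAD=main@B [feat=A main=B]
After op 3 (branch): HEAD=main@B [dev=B feat=A main=B]
After op 4 (commit): HEAD=main@C [dev=B feat=A main=C]
After op 5 (reset): HEAD=main@B [dev=B feat=A main=B]
After op 6 (commit): HEAD=main@D [dev=B feat=A main=D]
After op 7 (checkout): HEAD=dev@B [dev=B feat=A main=D]
After op 8 (checkout): HEAD=main@D [dev=B feat=A main=D]
After op 9 (branch): HEAD=main@D [dev=B feat=A main=D work=D]
After op 10 (commit): HEAD=main@E [dev=B feat=A main=E work=D]
After op 11 (merge): HEAD=main@F [dev=B feat=A main=F work=D]
After op 12 (commit): HEAD=main@G [dev=B feat=A main=G work=D]
ancestors(main=G): ['A', 'B', 'D', 'E', 'F', 'G']
ancestors(dev=B): ['A', 'B']
common: ['A', 'B']

Answer: B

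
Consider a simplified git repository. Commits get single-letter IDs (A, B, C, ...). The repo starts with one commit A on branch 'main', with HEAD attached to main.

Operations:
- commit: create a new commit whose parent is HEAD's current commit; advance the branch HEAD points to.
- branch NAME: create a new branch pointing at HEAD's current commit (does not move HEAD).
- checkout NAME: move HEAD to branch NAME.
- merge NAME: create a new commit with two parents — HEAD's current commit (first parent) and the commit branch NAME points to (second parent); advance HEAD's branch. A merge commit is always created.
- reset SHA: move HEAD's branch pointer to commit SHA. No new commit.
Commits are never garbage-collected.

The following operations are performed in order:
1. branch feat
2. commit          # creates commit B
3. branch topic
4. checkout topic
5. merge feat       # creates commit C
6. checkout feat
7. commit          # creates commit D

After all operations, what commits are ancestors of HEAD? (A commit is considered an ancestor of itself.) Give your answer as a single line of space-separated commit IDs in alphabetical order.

After op 1 (branch): HEAD=main@A [feat=A main=A]
After op 2 (commit): HEAD=main@B [feat=A main=B]
After op 3 (branch): HEAD=main@B [feat=A main=B topic=B]
After op 4 (checkout): HEAD=topic@B [feat=A main=B topic=B]
After op 5 (merge): HEAD=topic@C [feat=A main=B topic=C]
After op 6 (checkout): HEAD=feat@A [feat=A main=B topic=C]
After op 7 (commit): HEAD=feat@D [feat=D main=B topic=C]

Answer: A D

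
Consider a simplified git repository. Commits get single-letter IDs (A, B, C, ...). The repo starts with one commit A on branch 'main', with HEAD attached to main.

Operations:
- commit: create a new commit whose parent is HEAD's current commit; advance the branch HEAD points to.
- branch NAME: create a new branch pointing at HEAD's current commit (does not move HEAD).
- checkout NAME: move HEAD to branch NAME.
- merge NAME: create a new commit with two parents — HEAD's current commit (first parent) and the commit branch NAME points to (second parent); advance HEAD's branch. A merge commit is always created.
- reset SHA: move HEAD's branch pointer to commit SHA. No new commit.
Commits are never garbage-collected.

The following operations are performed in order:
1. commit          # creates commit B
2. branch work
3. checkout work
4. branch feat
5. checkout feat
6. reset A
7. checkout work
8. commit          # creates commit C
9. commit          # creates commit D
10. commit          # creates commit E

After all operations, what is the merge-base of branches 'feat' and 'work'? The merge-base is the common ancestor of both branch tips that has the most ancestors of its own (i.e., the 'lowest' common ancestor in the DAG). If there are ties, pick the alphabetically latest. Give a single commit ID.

Answer: A

Derivation:
After op 1 (commit): HEAD=main@B [main=B]
After op 2 (branch): HEAD=main@B [main=B work=B]
After op 3 (checkout): HEAD=work@B [main=B work=B]
After op 4 (branch): HEAD=work@B [feat=B main=B work=B]
After op 5 (checkout): HEAD=feat@B [feat=B main=B work=B]
After op 6 (reset): HEAD=feat@A [feat=A main=B work=B]
After op 7 (checkout): HEAD=work@B [feat=A main=B work=B]
After op 8 (commit): HEAD=work@C [feat=A main=B work=C]
After op 9 (commit): HEAD=work@D [feat=A main=B work=D]
After op 10 (commit): HEAD=work@E [feat=A main=B work=E]
ancestors(feat=A): ['A']
ancestors(work=E): ['A', 'B', 'C', 'D', 'E']
common: ['A']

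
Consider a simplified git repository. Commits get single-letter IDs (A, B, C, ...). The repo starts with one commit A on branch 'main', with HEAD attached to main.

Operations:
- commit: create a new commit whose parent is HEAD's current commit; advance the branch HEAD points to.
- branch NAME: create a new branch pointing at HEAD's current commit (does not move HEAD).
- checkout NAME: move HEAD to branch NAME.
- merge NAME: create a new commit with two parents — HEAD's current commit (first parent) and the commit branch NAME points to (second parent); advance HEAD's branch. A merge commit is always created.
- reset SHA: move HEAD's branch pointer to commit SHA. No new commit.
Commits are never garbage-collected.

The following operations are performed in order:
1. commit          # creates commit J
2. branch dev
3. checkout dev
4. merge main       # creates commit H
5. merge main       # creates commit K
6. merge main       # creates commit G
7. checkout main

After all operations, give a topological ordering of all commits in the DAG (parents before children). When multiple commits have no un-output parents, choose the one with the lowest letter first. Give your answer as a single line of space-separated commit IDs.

Answer: A J H K G

Derivation:
After op 1 (commit): HEAD=main@J [main=J]
After op 2 (branch): HEAD=main@J [dev=J main=J]
After op 3 (checkout): HEAD=dev@J [dev=J main=J]
After op 4 (merge): HEAD=dev@H [dev=H main=J]
After op 5 (merge): HEAD=dev@K [dev=K main=J]
After op 6 (merge): HEAD=dev@G [dev=G main=J]
After op 7 (checkout): HEAD=main@J [dev=G main=J]
commit A: parents=[]
commit G: parents=['K', 'J']
commit H: parents=['J', 'J']
commit J: parents=['A']
commit K: parents=['H', 'J']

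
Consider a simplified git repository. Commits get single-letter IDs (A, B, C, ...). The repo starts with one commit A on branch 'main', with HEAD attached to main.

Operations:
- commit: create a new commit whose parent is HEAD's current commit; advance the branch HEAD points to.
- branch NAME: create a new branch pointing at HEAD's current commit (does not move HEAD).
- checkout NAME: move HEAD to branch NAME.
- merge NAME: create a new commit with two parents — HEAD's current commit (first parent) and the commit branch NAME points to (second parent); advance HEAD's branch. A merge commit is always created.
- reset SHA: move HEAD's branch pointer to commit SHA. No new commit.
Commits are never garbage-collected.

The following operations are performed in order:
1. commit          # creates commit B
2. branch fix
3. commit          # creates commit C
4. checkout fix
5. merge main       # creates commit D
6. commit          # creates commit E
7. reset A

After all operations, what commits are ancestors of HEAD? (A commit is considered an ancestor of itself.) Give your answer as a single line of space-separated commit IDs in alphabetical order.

After op 1 (commit): HEAD=main@B [main=B]
After op 2 (branch): HEAD=main@B [fix=B main=B]
After op 3 (commit): HEAD=main@C [fix=B main=C]
After op 4 (checkout): HEAD=fix@B [fix=B main=C]
After op 5 (merge): HEAD=fix@D [fix=D main=C]
After op 6 (commit): HEAD=fix@E [fix=E main=C]
After op 7 (reset): HEAD=fix@A [fix=A main=C]

Answer: A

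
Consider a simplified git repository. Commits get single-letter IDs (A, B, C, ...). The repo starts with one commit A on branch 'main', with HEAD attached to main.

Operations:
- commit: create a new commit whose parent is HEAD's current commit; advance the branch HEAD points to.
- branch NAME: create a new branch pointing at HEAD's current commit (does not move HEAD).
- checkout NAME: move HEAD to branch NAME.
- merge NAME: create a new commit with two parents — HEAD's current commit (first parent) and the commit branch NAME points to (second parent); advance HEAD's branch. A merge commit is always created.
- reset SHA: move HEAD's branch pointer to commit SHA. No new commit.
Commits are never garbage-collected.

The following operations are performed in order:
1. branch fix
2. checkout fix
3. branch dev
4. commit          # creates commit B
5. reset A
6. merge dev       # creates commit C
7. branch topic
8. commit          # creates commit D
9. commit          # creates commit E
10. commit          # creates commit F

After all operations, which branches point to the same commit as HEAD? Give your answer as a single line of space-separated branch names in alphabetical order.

After op 1 (branch): HEAD=main@A [fix=A main=A]
After op 2 (checkout): HEAD=fix@A [fix=A main=A]
After op 3 (branch): HEAD=fix@A [dev=A fix=A main=A]
After op 4 (commit): HEAD=fix@B [dev=A fix=B main=A]
After op 5 (reset): HEAD=fix@A [dev=A fix=A main=A]
After op 6 (merge): HEAD=fix@C [dev=A fix=C main=A]
After op 7 (branch): HEAD=fix@C [dev=A fix=C main=A topic=C]
After op 8 (commit): HEAD=fix@D [dev=A fix=D main=A topic=C]
After op 9 (commit): HEAD=fix@E [dev=A fix=E main=A topic=C]
After op 10 (commit): HEAD=fix@F [dev=A fix=F main=A topic=C]

Answer: fix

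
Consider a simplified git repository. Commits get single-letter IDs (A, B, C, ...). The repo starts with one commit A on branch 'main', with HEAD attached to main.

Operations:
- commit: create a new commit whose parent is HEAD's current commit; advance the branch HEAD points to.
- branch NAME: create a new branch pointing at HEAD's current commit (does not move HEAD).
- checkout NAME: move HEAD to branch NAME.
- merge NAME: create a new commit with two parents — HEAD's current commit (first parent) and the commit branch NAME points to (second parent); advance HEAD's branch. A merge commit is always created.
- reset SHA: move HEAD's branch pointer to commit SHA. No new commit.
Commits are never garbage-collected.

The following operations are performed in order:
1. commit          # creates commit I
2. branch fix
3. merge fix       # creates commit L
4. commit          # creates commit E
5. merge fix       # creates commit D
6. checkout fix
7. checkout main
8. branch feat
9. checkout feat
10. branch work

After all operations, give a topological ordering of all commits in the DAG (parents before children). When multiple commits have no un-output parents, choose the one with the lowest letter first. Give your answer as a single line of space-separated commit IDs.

After op 1 (commit): HEAD=main@I [main=I]
After op 2 (branch): HEAD=main@I [fix=I main=I]
After op 3 (merge): HEAD=main@L [fix=I main=L]
After op 4 (commit): HEAD=main@E [fix=I main=E]
After op 5 (merge): HEAD=main@D [fix=I main=D]
After op 6 (checkout): HEAD=fix@I [fix=I main=D]
After op 7 (checkout): HEAD=main@D [fix=I main=D]
After op 8 (branch): HEAD=main@D [feat=D fix=I main=D]
After op 9 (checkout): HEAD=feat@D [feat=D fix=I main=D]
After op 10 (branch): HEAD=feat@D [feat=D fix=I main=D work=D]
commit A: parents=[]
commit D: parents=['E', 'I']
commit E: parents=['L']
commit I: parents=['A']
commit L: parents=['I', 'I']

Answer: A I L E D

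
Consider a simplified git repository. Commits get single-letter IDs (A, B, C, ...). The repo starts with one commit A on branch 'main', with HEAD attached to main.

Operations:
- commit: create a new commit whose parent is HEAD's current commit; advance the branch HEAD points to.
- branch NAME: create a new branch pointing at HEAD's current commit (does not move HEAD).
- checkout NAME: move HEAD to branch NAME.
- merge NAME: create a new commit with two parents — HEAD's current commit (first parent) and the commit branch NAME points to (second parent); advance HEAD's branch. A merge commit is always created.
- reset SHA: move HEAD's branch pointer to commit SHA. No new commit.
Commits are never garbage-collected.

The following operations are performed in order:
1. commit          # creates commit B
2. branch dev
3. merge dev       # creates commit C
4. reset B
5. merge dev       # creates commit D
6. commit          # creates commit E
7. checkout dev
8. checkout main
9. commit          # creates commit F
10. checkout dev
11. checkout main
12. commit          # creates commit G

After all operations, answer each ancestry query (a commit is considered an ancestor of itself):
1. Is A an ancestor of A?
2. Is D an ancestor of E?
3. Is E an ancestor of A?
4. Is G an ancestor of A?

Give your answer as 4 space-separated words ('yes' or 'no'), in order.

Answer: yes yes no no

Derivation:
After op 1 (commit): HEAD=main@B [main=B]
After op 2 (branch): HEAD=main@B [dev=B main=B]
After op 3 (merge): HEAD=main@C [dev=B main=C]
After op 4 (reset): HEAD=main@B [dev=B main=B]
After op 5 (merge): HEAD=main@D [dev=B main=D]
After op 6 (commit): HEAD=main@E [dev=B main=E]
After op 7 (checkout): HEAD=dev@B [dev=B main=E]
After op 8 (checkout): HEAD=main@E [dev=B main=E]
After op 9 (commit): HEAD=main@F [dev=B main=F]
After op 10 (checkout): HEAD=dev@B [dev=B main=F]
After op 11 (checkout): HEAD=main@F [dev=B main=F]
After op 12 (commit): HEAD=main@G [dev=B main=G]
ancestors(A) = {A}; A in? yes
ancestors(E) = {A,B,D,E}; D in? yes
ancestors(A) = {A}; E in? no
ancestors(A) = {A}; G in? no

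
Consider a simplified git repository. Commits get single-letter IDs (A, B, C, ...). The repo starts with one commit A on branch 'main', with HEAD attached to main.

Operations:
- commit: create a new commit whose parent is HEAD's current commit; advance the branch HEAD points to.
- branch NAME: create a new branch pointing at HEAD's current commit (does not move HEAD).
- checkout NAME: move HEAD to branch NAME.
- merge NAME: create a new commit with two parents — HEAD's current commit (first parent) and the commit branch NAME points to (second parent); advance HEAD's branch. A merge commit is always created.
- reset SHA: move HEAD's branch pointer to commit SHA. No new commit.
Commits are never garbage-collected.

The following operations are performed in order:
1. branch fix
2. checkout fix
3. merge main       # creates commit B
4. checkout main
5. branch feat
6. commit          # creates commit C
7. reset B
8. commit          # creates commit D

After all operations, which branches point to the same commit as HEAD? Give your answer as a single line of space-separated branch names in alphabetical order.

Answer: main

Derivation:
After op 1 (branch): HEAD=main@A [fix=A main=A]
After op 2 (checkout): HEAD=fix@A [fix=A main=A]
After op 3 (merge): HEAD=fix@B [fix=B main=A]
After op 4 (checkout): HEAD=main@A [fix=B main=A]
After op 5 (branch): HEAD=main@A [feat=A fix=B main=A]
After op 6 (commit): HEAD=main@C [feat=A fix=B main=C]
After op 7 (reset): HEAD=main@B [feat=A fix=B main=B]
After op 8 (commit): HEAD=main@D [feat=A fix=B main=D]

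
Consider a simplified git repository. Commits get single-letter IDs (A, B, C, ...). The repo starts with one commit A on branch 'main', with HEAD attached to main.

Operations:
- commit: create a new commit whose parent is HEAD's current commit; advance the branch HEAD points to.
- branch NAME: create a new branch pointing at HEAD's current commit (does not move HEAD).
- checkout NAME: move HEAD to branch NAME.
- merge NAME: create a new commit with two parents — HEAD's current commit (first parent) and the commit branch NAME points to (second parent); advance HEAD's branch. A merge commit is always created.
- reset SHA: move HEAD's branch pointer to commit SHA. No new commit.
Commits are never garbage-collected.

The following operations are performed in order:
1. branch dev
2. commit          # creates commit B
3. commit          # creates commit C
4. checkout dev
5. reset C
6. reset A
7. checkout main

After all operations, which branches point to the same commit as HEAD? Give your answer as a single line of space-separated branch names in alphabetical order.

Answer: main

Derivation:
After op 1 (branch): HEAD=main@A [dev=A main=A]
After op 2 (commit): HEAD=main@B [dev=A main=B]
After op 3 (commit): HEAD=main@C [dev=A main=C]
After op 4 (checkout): HEAD=dev@A [dev=A main=C]
After op 5 (reset): HEAD=dev@C [dev=C main=C]
After op 6 (reset): HEAD=dev@A [dev=A main=C]
After op 7 (checkout): HEAD=main@C [dev=A main=C]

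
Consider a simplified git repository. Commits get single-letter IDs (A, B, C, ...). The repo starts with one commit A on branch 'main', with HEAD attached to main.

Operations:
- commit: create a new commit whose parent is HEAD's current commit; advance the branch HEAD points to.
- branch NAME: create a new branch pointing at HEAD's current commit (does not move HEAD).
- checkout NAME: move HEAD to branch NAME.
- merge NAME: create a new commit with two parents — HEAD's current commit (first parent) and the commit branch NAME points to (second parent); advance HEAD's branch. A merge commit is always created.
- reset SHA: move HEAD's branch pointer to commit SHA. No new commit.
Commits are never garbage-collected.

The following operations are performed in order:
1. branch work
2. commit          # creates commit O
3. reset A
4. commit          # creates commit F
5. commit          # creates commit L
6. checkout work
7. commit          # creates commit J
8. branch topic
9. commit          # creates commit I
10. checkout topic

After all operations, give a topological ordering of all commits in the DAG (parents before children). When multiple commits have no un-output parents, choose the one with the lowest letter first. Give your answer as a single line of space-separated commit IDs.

After op 1 (branch): HEAD=main@A [main=A work=A]
After op 2 (commit): HEAD=main@O [main=O work=A]
After op 3 (reset): HEAD=main@A [main=A work=A]
After op 4 (commit): HEAD=main@F [main=F work=A]
After op 5 (commit): HEAD=main@L [main=L work=A]
After op 6 (checkout): HEAD=work@A [main=L work=A]
After op 7 (commit): HEAD=work@J [main=L work=J]
After op 8 (branch): HEAD=work@J [main=L topic=J work=J]
After op 9 (commit): HEAD=work@I [main=L topic=J work=I]
After op 10 (checkout): HEAD=topic@J [main=L topic=J work=I]
commit A: parents=[]
commit F: parents=['A']
commit I: parents=['J']
commit J: parents=['A']
commit L: parents=['F']
commit O: parents=['A']

Answer: A F J I L O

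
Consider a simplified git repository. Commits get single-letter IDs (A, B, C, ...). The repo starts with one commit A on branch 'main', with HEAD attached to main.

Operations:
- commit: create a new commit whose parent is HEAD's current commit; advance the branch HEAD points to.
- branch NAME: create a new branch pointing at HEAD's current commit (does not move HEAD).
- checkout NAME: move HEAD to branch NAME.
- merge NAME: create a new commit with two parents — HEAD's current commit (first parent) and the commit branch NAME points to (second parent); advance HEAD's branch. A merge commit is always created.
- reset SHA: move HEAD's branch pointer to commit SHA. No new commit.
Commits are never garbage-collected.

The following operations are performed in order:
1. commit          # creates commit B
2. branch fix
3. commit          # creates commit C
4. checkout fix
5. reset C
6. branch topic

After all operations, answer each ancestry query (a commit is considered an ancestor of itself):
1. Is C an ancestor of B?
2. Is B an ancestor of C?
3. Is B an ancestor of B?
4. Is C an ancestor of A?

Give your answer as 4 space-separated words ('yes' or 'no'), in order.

Answer: no yes yes no

Derivation:
After op 1 (commit): HEAD=main@B [main=B]
After op 2 (branch): HEAD=main@B [fix=B main=B]
After op 3 (commit): HEAD=main@C [fix=B main=C]
After op 4 (checkout): HEAD=fix@B [fix=B main=C]
After op 5 (reset): HEAD=fix@C [fix=C main=C]
After op 6 (branch): HEAD=fix@C [fix=C main=C topic=C]
ancestors(B) = {A,B}; C in? no
ancestors(C) = {A,B,C}; B in? yes
ancestors(B) = {A,B}; B in? yes
ancestors(A) = {A}; C in? no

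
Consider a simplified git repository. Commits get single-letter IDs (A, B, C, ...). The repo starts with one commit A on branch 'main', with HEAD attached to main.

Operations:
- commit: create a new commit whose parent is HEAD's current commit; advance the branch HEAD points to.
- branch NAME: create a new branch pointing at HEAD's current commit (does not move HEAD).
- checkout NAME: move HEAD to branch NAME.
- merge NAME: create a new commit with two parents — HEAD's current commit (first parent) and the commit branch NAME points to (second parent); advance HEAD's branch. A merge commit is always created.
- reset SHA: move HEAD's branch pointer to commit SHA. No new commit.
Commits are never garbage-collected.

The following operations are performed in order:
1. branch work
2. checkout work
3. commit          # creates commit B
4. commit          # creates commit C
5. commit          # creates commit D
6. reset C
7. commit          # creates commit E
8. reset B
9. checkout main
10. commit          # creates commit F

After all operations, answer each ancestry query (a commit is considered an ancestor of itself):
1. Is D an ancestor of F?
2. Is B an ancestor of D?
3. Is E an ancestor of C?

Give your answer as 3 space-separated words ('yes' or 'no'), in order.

After op 1 (branch): HEAD=main@A [main=A work=A]
After op 2 (checkout): HEAD=work@A [main=A work=A]
After op 3 (commit): HEAD=work@B [main=A work=B]
After op 4 (commit): HEAD=work@C [main=A work=C]
After op 5 (commit): HEAD=work@D [main=A work=D]
After op 6 (reset): HEAD=work@C [main=A work=C]
After op 7 (commit): HEAD=work@E [main=A work=E]
After op 8 (reset): HEAD=work@B [main=A work=B]
After op 9 (checkout): HEAD=main@A [main=A work=B]
After op 10 (commit): HEAD=main@F [main=F work=B]
ancestors(F) = {A,F}; D in? no
ancestors(D) = {A,B,C,D}; B in? yes
ancestors(C) = {A,B,C}; E in? no

Answer: no yes no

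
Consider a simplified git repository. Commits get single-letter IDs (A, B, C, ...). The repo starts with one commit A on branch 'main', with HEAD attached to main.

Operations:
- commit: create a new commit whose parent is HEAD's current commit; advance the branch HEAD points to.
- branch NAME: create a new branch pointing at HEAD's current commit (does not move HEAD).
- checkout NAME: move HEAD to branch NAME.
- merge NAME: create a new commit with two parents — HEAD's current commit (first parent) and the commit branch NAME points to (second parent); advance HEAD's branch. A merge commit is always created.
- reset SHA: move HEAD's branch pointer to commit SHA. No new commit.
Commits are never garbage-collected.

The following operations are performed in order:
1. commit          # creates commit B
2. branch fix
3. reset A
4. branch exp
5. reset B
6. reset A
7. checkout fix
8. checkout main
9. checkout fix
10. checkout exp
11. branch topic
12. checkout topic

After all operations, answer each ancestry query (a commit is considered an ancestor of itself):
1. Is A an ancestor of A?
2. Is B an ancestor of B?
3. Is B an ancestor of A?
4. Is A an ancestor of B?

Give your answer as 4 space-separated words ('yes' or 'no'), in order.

After op 1 (commit): HEAD=main@B [main=B]
After op 2 (branch): HEAD=main@B [fix=B main=B]
After op 3 (reset): HEAD=main@A [fix=B main=A]
After op 4 (branch): HEAD=main@A [exp=A fix=B main=A]
After op 5 (reset): HEAD=main@B [exp=A fix=B main=B]
After op 6 (reset): HEAD=main@A [exp=A fix=B main=A]
After op 7 (checkout): HEAD=fix@B [exp=A fix=B main=A]
After op 8 (checkout): HEAD=main@A [exp=A fix=B main=A]
After op 9 (checkout): HEAD=fix@B [exp=A fix=B main=A]
After op 10 (checkout): HEAD=exp@A [exp=A fix=B main=A]
After op 11 (branch): HEAD=exp@A [exp=A fix=B main=A topic=A]
After op 12 (checkout): HEAD=topic@A [exp=A fix=B main=A topic=A]
ancestors(A) = {A}; A in? yes
ancestors(B) = {A,B}; B in? yes
ancestors(A) = {A}; B in? no
ancestors(B) = {A,B}; A in? yes

Answer: yes yes no yes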